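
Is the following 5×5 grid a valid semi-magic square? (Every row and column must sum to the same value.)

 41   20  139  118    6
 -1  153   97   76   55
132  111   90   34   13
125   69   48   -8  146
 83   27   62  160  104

No — column 3 sums to 436 but column 2 sums to 380.

Row 1: 41 + 20 + 139 + 118 + 6 = 324.
Row 2: -1 + 153 + 97 + 76 + 55 = 380.
Row 3: 132 + 111 + 90 + 34 + 13 = 380.
Row 4: 125 + 69 + 48 + (-8) + 146 = 380.
Row 5: 83 + 27 + 62 + 160 + 104 = 436.
Column 1: 41 + (-1) + 132 + 125 + 83 = 380.
Column 2: 20 + 153 + 111 + 69 + 27 = 380.
Column 3: 139 + 97 + 90 + 48 + 62 = 436.
Column 4: 118 + 76 + 34 + (-8) + 160 = 380.
Column 5: 6 + 55 + 13 + 146 + 104 = 324.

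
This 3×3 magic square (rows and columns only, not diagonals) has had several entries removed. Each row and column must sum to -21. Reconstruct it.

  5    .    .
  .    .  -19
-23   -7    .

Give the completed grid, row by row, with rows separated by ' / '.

5 -15 -11 / -3 1 -19 / -23 -7 9

The remaining cell in row 3 is (3,3) = -21 − (-30) = 9.
Column 1: 5 + (-23) + ? = -21, so (2,1) = -3.
The remaining cell in column 3 is (1,3) = -21 − (-10) = -11.
Row 1: 5 + (-11) + ? = -21, so (1,2) = -15.
Row 2: -3 + (-19) + ? = -21, so (2,2) = 1.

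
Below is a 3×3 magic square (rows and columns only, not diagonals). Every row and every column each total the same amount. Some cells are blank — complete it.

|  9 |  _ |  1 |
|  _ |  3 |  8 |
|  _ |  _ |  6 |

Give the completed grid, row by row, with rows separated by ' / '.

Column 3 is already complete: 1 + 8 + 6 = 15, so that is the magic constant.
Row 1: 9 + 1 + ? = 15, so (1,2) = 5.
Row 2 must total 15; the given cells sum to 11, so (2,1) = 4.
Column 1 needs 15; the known cells sum to 13, so (3,1) = 2.
Using column 2: 5 + 3 + ? → (3,2) = 15 − 8 = 7.

9 5 1 / 4 3 8 / 2 7 6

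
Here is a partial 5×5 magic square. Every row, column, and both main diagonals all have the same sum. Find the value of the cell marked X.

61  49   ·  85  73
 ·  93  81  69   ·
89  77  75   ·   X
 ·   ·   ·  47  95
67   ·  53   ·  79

Main diagonal is complete and sums to 355; that is the magic constant.
Using row 1: 61 + 49 + 85 + 73 + ? → (1,3) = 355 − 268 = 87.
Column 3 must total 355; the given cells sum to 296, so (4,3) = 59.
Anti-diagonal: 73 + 69 + 75 + 67 + ? = 355, so (4,2) = 71.
Row 4 must total 355; the given cells sum to 272, so (4,1) = 83.
From column 1, 355 − (61 + 89 + 83 + 67) gives (2,1) = 55.
Using column 2: 49 + 93 + 77 + 71 + ? → (5,2) = 355 − 290 = 65.
From row 2, 355 − (55 + 93 + 81 + 69) gives (2,5) = 57.
Row 5 must total 355; the given cells sum to 264, so (5,4) = 91.
Column 4 must total 355; the given cells sum to 292, so (3,4) = 63.
Column 5: 73 + 57 + 95 + 79 + ? = 355, so (3,5) = 51.

51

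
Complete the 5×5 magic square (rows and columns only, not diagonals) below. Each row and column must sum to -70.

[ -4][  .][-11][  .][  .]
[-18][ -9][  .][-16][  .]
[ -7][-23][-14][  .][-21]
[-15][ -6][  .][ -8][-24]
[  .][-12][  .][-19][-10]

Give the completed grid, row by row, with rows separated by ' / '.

Using row 3: -7 + (-23) + (-14) + (-21) + ? → (3,4) = -70 − (-65) = -5.
Row 4 needs -70; the known cells sum to -53, so (4,3) = -17.
The remaining cell in column 1 is (5,1) = -70 − (-44) = -26.
Column 2: -9 + (-23) + (-6) + (-12) + ? = -70, so (1,2) = -20.
Using column 4: -16 + (-5) + (-8) + (-19) + ? → (1,4) = -70 − (-48) = -22.
Using row 1: -4 + (-20) + (-11) + (-22) + ? → (1,5) = -70 − (-57) = -13.
Using row 5: -26 + (-12) + (-19) + (-10) + ? → (5,3) = -70 − (-67) = -3.
Column 3 needs -70; the known cells sum to -45, so (2,3) = -25.
Using column 5: -13 + (-21) + (-24) + (-10) + ? → (2,5) = -70 − (-68) = -2.

-4 -20 -11 -22 -13 / -18 -9 -25 -16 -2 / -7 -23 -14 -5 -21 / -15 -6 -17 -8 -24 / -26 -12 -3 -19 -10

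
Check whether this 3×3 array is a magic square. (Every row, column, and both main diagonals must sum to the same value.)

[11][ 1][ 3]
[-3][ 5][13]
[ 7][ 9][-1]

Yes

Row 1: 11 + 1 + 3 = 15.
Row 2: -3 + 5 + 13 = 15.
Row 3: 7 + 9 + (-1) = 15.
Column 1: 11 + (-3) + 7 = 15.
Column 2: 1 + 5 + 9 = 15.
Column 3: 3 + 13 + (-1) = 15.
Main diagonal: 11 + 5 + (-1) = 15.
Anti-diagonal: 3 + 5 + 7 = 15.
All lines sum to 15.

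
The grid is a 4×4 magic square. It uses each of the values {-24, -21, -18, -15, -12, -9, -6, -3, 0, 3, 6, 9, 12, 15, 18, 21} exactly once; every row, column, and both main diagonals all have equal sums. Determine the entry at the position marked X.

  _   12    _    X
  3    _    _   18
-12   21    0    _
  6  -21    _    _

The 16 entries sum to -24, so each line sums to -24/4 = -6.
Row 3 must total -6; the given cells sum to 9, so (3,4) = -15.
From column 1, -6 − (3 + (-12) + 6) gives (1,1) = -3.
From column 2, -6 − (12 + 21 + (-21)) gives (2,2) = -18.
Main diagonal needs -6; the known cells sum to -21, so (4,4) = 15.
Row 2 must total -6; the given cells sum to 3, so (2,3) = -9.
The remaining cell in row 4 is (4,3) = -6 − 0 = -6.
Column 3: -9 + 0 + (-6) + ? = -6, so (1,3) = 9.
Using column 4: 18 + (-15) + 15 + ? → (1,4) = -6 − 18 = -24.

-24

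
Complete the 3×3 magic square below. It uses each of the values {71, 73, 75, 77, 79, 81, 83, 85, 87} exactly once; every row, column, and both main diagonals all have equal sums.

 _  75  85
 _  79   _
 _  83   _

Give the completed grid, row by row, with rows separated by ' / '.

The 9 entries sum to 711, so each line sums to 711/3 = 237.
From row 1, 237 − (75 + 85) gives (1,1) = 77.
From main diagonal, 237 − (77 + 79) gives (3,3) = 81.
Using anti-diagonal: 85 + 79 + ? → (3,1) = 237 − 164 = 73.
From column 1, 237 − (77 + 73) gives (2,1) = 87.
Column 3 needs 237; the known cells sum to 166, so (2,3) = 71.

77 75 85 / 87 79 71 / 73 83 81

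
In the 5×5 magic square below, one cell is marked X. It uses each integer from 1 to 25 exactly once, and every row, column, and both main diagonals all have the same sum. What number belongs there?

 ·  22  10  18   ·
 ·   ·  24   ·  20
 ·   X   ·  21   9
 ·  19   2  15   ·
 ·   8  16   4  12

The entries are 1 through 25, which sum to 325, so each line sums to 325/5 = 65.
Using row 5: 8 + 16 + 4 + 12 + ? → (5,1) = 65 − 40 = 25.
Column 3 must total 65; the given cells sum to 52, so (3,3) = 13.
Column 4 must total 65; the given cells sum to 58, so (2,4) = 7.
Anti-diagonal must total 65; the given cells sum to 64, so (1,5) = 1.
From row 1, 65 − (22 + 10 + 18 + 1) gives (1,1) = 14.
Using column 5: 1 + 20 + 9 + 12 + ? → (4,5) = 65 − 42 = 23.
Main diagonal: 14 + 13 + 15 + 12 + ? = 65, so (2,2) = 11.
From row 2, 65 − (11 + 24 + 7 + 20) gives (2,1) = 3.
Using row 4: 19 + 2 + 15 + 23 + ? → (4,1) = 65 − 59 = 6.
Using column 1: 14 + 3 + 6 + 25 + ? → (3,1) = 65 − 48 = 17.
Column 2 must total 65; the given cells sum to 60, so (3,2) = 5.

5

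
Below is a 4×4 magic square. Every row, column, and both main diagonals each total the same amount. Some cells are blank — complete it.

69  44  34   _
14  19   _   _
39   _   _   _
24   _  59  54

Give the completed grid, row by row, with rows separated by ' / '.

Column 1 is already complete: 69 + 14 + 39 + 24 = 146, so that is the magic constant.
From row 1, 146 − (69 + 44 + 34) gives (1,4) = -1.
From row 4, 146 − (24 + 59 + 54) gives (4,2) = 9.
From column 2, 146 − (44 + 19 + 9) gives (3,2) = 74.
Main diagonal needs 146; the known cells sum to 142, so (3,3) = 4.
The remaining cell in anti-diagonal is (2,3) = 146 − 97 = 49.
The remaining cell in row 2 is (2,4) = 146 − 82 = 64.
Using row 3: 39 + 74 + 4 + ? → (3,4) = 146 − 117 = 29.

69 44 34 -1 / 14 19 49 64 / 39 74 4 29 / 24 9 59 54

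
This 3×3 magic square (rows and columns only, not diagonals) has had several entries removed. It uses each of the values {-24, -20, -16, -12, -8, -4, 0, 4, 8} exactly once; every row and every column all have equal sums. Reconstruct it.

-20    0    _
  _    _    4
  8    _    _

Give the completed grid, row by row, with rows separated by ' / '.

-20 0 -4 / -12 -16 4 / 8 -8 -24

The 9 entries sum to -72, so each line sums to -72/3 = -24.
Row 1 needs -24; the known cells sum to -20, so (1,3) = -4.
Using column 1: -20 + 8 + ? → (2,1) = -24 − (-12) = -12.
Column 3 needs -24; the known cells sum to 0, so (3,3) = -24.
The remaining cell in row 2 is (2,2) = -24 − (-8) = -16.
The remaining cell in row 3 is (3,2) = -24 − (-16) = -8.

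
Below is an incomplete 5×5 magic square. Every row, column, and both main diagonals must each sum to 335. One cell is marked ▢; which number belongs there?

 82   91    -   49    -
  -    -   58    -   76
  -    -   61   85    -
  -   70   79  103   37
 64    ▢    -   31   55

Row 4 must total 335; the given cells sum to 289, so (4,1) = 46.
The remaining cell in column 4 is (2,4) = 335 − 268 = 67.
Main diagonal must total 335; the given cells sum to 301, so (2,2) = 34.
From anti-diagonal, 335 − (67 + 61 + 70 + 64) gives (1,5) = 73.
The remaining cell in row 1 is (1,3) = 335 − 295 = 40.
From row 2, 335 − (34 + 58 + 67 + 76) gives (2,1) = 100.
From column 1, 335 − (82 + 100 + 46 + 64) gives (3,1) = 43.
Column 3 must total 335; the given cells sum to 238, so (5,3) = 97.
Column 5 must total 335; the given cells sum to 241, so (3,5) = 94.
Row 3: 43 + 61 + 85 + 94 + ? = 335, so (3,2) = 52.
The remaining cell in row 5 is (5,2) = 335 − 247 = 88.

88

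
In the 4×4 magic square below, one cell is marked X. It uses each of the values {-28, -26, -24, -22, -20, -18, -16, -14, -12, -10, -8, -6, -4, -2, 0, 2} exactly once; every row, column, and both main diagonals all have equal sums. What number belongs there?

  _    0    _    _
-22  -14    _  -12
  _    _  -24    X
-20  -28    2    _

-16

The 16 entries sum to -208, so each line sums to -208/4 = -52.
Using row 2: -22 + (-14) + (-12) + ? → (2,3) = -52 − (-48) = -4.
Row 4: -20 + (-28) + 2 + ? = -52, so (4,4) = -6.
Column 2 must total -52; the given cells sum to -42, so (3,2) = -10.
The remaining cell in column 3 is (1,3) = -52 − (-26) = -26.
Main diagonal must total -52; the given cells sum to -44, so (1,1) = -8.
From anti-diagonal, -52 − (-4 + (-10) + (-20)) gives (1,4) = -18.
Column 1 needs -52; the known cells sum to -50, so (3,1) = -2.
Column 4 needs -52; the known cells sum to -36, so (3,4) = -16.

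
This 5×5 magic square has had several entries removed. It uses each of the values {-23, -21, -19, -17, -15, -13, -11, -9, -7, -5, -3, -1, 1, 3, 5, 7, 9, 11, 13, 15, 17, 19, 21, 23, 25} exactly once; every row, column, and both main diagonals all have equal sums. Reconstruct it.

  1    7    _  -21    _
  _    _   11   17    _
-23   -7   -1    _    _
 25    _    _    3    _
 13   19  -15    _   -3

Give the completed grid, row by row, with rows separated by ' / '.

The 25 entries sum to 25, so each line sums to 25/5 = 5.
Row 5: 13 + 19 + (-15) + (-3) + ? = 5, so (5,4) = -9.
Column 1: 1 + (-23) + 25 + 13 + ? = 5, so (2,1) = -11.
Using column 4: -21 + 17 + 3 + (-9) + ? → (3,4) = 5 − (-10) = 15.
Main diagonal must total 5; the given cells sum to 0, so (2,2) = 5.
Row 2: -11 + 5 + 11 + 17 + ? = 5, so (2,5) = -17.
Row 3 must total 5; the given cells sum to -16, so (3,5) = 21.
Column 2 must total 5; the given cells sum to 24, so (4,2) = -19.
Using anti-diagonal: 17 + (-1) + (-19) + 13 + ? → (1,5) = 5 − 10 = -5.
Row 1 must total 5; the given cells sum to -18, so (1,3) = 23.
Column 3 needs 5; the known cells sum to 18, so (4,3) = -13.
The remaining cell in column 5 is (4,5) = 5 − (-4) = 9.

1 7 23 -21 -5 / -11 5 11 17 -17 / -23 -7 -1 15 21 / 25 -19 -13 3 9 / 13 19 -15 -9 -3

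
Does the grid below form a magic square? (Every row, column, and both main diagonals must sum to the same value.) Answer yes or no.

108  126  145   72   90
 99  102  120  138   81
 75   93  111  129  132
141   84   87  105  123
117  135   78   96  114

No — column 2 sums to 540 but column 3 sums to 541.

Row 1: 108 + 126 + 145 + 72 + 90 = 541.
Row 2: 99 + 102 + 120 + 138 + 81 = 540.
Row 3: 75 + 93 + 111 + 129 + 132 = 540.
Row 4: 141 + 84 + 87 + 105 + 123 = 540.
Row 5: 117 + 135 + 78 + 96 + 114 = 540.
Column 1: 108 + 99 + 75 + 141 + 117 = 540.
Column 2: 126 + 102 + 93 + 84 + 135 = 540.
Column 3: 145 + 120 + 111 + 87 + 78 = 541.
Column 4: 72 + 138 + 129 + 105 + 96 = 540.
Column 5: 90 + 81 + 132 + 123 + 114 = 540.
Main diagonal: 108 + 102 + 111 + 105 + 114 = 540.
Anti-diagonal: 90 + 138 + 111 + 84 + 117 = 540.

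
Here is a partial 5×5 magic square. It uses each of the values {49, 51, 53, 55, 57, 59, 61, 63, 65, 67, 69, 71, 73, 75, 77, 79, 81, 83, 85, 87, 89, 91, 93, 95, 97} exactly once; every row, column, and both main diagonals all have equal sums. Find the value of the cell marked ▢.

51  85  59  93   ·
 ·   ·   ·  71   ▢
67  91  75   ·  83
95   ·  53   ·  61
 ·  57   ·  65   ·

55

The 25 entries sum to 1825, so each line sums to 1825/5 = 365.
Row 1 needs 365; the known cells sum to 288, so (1,5) = 77.
Row 3 must total 365; the given cells sum to 316, so (3,4) = 49.
Column 4 needs 365; the known cells sum to 278, so (4,4) = 87.
Row 4 needs 365; the known cells sum to 296, so (4,2) = 69.
The remaining cell in column 2 is (2,2) = 365 − 302 = 63.
Main diagonal: 51 + 63 + 75 + 87 + ? = 365, so (5,5) = 89.
The remaining cell in anti-diagonal is (5,1) = 365 − 292 = 73.
Row 5 needs 365; the known cells sum to 284, so (5,3) = 81.
Column 1 needs 365; the known cells sum to 286, so (2,1) = 79.
Column 3 must total 365; the given cells sum to 268, so (2,3) = 97.
Column 5 needs 365; the known cells sum to 310, so (2,5) = 55.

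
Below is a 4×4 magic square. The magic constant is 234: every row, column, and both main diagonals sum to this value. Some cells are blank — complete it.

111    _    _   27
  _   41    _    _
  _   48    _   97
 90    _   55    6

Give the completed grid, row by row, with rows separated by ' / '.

111 62 34 27 / 20 41 69 104 / 13 48 76 97 / 90 83 55 6

Using row 4: 90 + 55 + 6 + ? → (4,2) = 234 − 151 = 83.
Column 2: 41 + 48 + 83 + ? = 234, so (1,2) = 62.
Using column 4: 27 + 97 + 6 + ? → (2,4) = 234 − 130 = 104.
Using main diagonal: 111 + 41 + 6 + ? → (3,3) = 234 − 158 = 76.
Using anti-diagonal: 27 + 48 + 90 + ? → (2,3) = 234 − 165 = 69.
From row 1, 234 − (111 + 62 + 27) gives (1,3) = 34.
Using row 2: 41 + 69 + 104 + ? → (2,1) = 234 − 214 = 20.
Row 3 needs 234; the known cells sum to 221, so (3,1) = 13.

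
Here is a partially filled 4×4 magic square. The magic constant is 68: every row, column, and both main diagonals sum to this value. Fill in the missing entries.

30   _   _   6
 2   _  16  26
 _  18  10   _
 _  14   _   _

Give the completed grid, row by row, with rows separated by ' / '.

30 12 20 6 / 2 24 16 26 / 8 18 10 32 / 28 14 22 4

Using row 2: 2 + 16 + 26 + ? → (2,2) = 68 − 44 = 24.
From column 2, 68 − (24 + 18 + 14) gives (1,2) = 12.
Main diagonal: 30 + 24 + 10 + ? = 68, so (4,4) = 4.
Using anti-diagonal: 6 + 16 + 18 + ? → (4,1) = 68 − 40 = 28.
From row 1, 68 − (30 + 12 + 6) gives (1,3) = 20.
The remaining cell in row 4 is (4,3) = 68 − 46 = 22.
Using column 1: 30 + 2 + 28 + ? → (3,1) = 68 − 60 = 8.
Column 4 must total 68; the given cells sum to 36, so (3,4) = 32.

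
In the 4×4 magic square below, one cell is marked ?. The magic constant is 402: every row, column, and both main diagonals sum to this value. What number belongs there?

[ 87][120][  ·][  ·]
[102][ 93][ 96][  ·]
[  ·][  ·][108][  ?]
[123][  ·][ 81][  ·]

99

From row 2, 402 − (102 + 93 + 96) gives (2,4) = 111.
Column 1 needs 402; the known cells sum to 312, so (3,1) = 90.
Using column 3: 96 + 108 + 81 + ? → (1,3) = 402 − 285 = 117.
The remaining cell in main diagonal is (4,4) = 402 − 288 = 114.
Row 1 needs 402; the known cells sum to 324, so (1,4) = 78.
From row 4, 402 − (123 + 81 + 114) gives (4,2) = 84.
Column 2 must total 402; the given cells sum to 297, so (3,2) = 105.
The remaining cell in column 4 is (3,4) = 402 − 303 = 99.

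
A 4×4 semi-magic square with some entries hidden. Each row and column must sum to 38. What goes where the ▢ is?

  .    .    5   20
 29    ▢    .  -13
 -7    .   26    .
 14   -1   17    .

32

Using row 4: 14 + (-1) + 17 + ? → (4,4) = 38 − 30 = 8.
Column 1 must total 38; the given cells sum to 36, so (1,1) = 2.
From column 3, 38 − (5 + 26 + 17) gives (2,3) = -10.
Using column 4: 20 + (-13) + 8 + ? → (3,4) = 38 − 15 = 23.
Row 1 must total 38; the given cells sum to 27, so (1,2) = 11.
Using row 2: 29 + (-10) + (-13) + ? → (2,2) = 38 − 6 = 32.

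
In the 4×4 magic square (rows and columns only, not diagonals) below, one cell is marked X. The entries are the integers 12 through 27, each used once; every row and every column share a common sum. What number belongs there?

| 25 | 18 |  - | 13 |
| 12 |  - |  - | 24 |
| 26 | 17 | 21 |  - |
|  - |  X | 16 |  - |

20

The entries are 12 through 27, which sum to 312, so each line sums to 312/4 = 78.
From row 1, 78 − (25 + 18 + 13) gives (1,3) = 22.
Using row 3: 26 + 17 + 21 + ? → (3,4) = 78 − 64 = 14.
Column 1 must total 78; the given cells sum to 63, so (4,1) = 15.
Column 3 must total 78; the given cells sum to 59, so (2,3) = 19.
Column 4 must total 78; the given cells sum to 51, so (4,4) = 27.
Using row 2: 12 + 19 + 24 + ? → (2,2) = 78 − 55 = 23.
Row 4 needs 78; the known cells sum to 58, so (4,2) = 20.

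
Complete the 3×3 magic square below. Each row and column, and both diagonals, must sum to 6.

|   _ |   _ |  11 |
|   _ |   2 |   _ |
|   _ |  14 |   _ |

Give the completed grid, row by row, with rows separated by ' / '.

Column 2 must total 6; the given cells sum to 16, so (1,2) = -10.
From anti-diagonal, 6 − (11 + 2) gives (3,1) = -7.
From row 1, 6 − (-10 + 11) gives (1,1) = 5.
Using row 3: -7 + 14 + ? → (3,3) = 6 − 7 = -1.
Column 1: 5 + (-7) + ? = 6, so (2,1) = 8.
Column 3 needs 6; the known cells sum to 10, so (2,3) = -4.

5 -10 11 / 8 2 -4 / -7 14 -1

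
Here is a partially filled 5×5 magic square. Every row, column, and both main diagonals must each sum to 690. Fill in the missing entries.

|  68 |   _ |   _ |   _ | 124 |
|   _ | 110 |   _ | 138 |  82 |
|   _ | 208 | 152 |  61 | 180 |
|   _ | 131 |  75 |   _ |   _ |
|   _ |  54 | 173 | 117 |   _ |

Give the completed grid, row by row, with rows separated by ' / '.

Row 3: 208 + 152 + 61 + 180 + ? = 690, so (3,1) = 89.
From column 2, 690 − (110 + 208 + 131 + 54) gives (1,2) = 187.
Using anti-diagonal: 124 + 138 + 152 + 131 + ? → (5,1) = 690 − 545 = 145.
Row 5 needs 690; the known cells sum to 489, so (5,5) = 201.
Column 5: 124 + 82 + 180 + 201 + ? = 690, so (4,5) = 103.
Main diagonal: 68 + 110 + 152 + 201 + ? = 690, so (4,4) = 159.
The remaining cell in row 4 is (4,1) = 690 − 468 = 222.
The remaining cell in column 1 is (2,1) = 690 − 524 = 166.
Column 4: 138 + 61 + 159 + 117 + ? = 690, so (1,4) = 215.
From row 1, 690 − (68 + 187 + 215 + 124) gives (1,3) = 96.
Using row 2: 166 + 110 + 138 + 82 + ? → (2,3) = 690 − 496 = 194.

68 187 96 215 124 / 166 110 194 138 82 / 89 208 152 61 180 / 222 131 75 159 103 / 145 54 173 117 201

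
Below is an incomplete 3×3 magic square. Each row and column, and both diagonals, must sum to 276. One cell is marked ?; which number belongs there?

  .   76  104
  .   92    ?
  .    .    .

The remaining cell in row 1 is (1,1) = 276 − 180 = 96.
Column 2 must total 276; the given cells sum to 168, so (3,2) = 108.
Main diagonal needs 276; the known cells sum to 188, so (3,3) = 88.
Anti-diagonal: 104 + 92 + ? = 276, so (3,1) = 80.
From column 1, 276 − (96 + 80) gives (2,1) = 100.
Column 3 needs 276; the known cells sum to 192, so (2,3) = 84.

84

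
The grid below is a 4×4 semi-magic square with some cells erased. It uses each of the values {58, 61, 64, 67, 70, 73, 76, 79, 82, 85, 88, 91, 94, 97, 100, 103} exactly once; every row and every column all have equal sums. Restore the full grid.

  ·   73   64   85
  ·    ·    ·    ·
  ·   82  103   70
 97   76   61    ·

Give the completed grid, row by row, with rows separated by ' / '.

100 73 64 85 / 58 91 94 79 / 67 82 103 70 / 97 76 61 88

The 16 entries sum to 1288, so each line sums to 1288/4 = 322.
From row 1, 322 − (73 + 64 + 85) gives (1,1) = 100.
Row 3 must total 322; the given cells sum to 255, so (3,1) = 67.
The remaining cell in row 4 is (4,4) = 322 − 234 = 88.
Column 1: 100 + 67 + 97 + ? = 322, so (2,1) = 58.
From column 2, 322 − (73 + 82 + 76) gives (2,2) = 91.
Using column 3: 64 + 103 + 61 + ? → (2,3) = 322 − 228 = 94.
Using column 4: 85 + 70 + 88 + ? → (2,4) = 322 − 243 = 79.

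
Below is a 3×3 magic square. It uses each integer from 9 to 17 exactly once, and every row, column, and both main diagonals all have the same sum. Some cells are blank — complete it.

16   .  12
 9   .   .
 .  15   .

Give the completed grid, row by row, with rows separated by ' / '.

The entries are 9 through 17, which sum to 117, so each line sums to 117/3 = 39.
Row 1: 16 + 12 + ? = 39, so (1,2) = 11.
Column 1 must total 39; the given cells sum to 25, so (3,1) = 14.
Column 2 needs 39; the known cells sum to 26, so (2,2) = 13.
Main diagonal must total 39; the given cells sum to 29, so (3,3) = 10.
Row 2 must total 39; the given cells sum to 22, so (2,3) = 17.

16 11 12 / 9 13 17 / 14 15 10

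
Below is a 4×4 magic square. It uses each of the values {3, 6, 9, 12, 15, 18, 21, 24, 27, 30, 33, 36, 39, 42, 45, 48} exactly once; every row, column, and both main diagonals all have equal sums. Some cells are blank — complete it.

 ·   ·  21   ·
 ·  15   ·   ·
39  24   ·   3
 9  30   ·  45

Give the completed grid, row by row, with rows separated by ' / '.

6 33 21 42 / 48 15 27 12 / 39 24 36 3 / 9 30 18 45

The 16 entries sum to 408, so each line sums to 408/4 = 102.
Row 3 needs 102; the known cells sum to 66, so (3,3) = 36.
Row 4 must total 102; the given cells sum to 84, so (4,3) = 18.
Column 2: 15 + 24 + 30 + ? = 102, so (1,2) = 33.
From column 3, 102 − (21 + 36 + 18) gives (2,3) = 27.
Main diagonal: 15 + 36 + 45 + ? = 102, so (1,1) = 6.
From anti-diagonal, 102 − (27 + 24 + 9) gives (1,4) = 42.
Column 1: 6 + 39 + 9 + ? = 102, so (2,1) = 48.
Column 4 must total 102; the given cells sum to 90, so (2,4) = 12.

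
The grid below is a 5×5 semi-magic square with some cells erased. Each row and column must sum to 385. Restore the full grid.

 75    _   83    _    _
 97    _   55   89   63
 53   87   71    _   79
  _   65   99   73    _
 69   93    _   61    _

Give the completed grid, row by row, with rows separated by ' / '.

The remaining cell in row 2 is (2,2) = 385 − 304 = 81.
Row 3 must total 385; the given cells sum to 290, so (3,4) = 95.
The remaining cell in column 1 is (4,1) = 385 − 294 = 91.
Column 2 must total 385; the given cells sum to 326, so (1,2) = 59.
Column 3 must total 385; the given cells sum to 308, so (5,3) = 77.
From column 4, 385 − (89 + 95 + 73 + 61) gives (1,4) = 67.
The remaining cell in row 1 is (1,5) = 385 − 284 = 101.
Row 4 needs 385; the known cells sum to 328, so (4,5) = 57.
The remaining cell in row 5 is (5,5) = 385 − 300 = 85.

75 59 83 67 101 / 97 81 55 89 63 / 53 87 71 95 79 / 91 65 99 73 57 / 69 93 77 61 85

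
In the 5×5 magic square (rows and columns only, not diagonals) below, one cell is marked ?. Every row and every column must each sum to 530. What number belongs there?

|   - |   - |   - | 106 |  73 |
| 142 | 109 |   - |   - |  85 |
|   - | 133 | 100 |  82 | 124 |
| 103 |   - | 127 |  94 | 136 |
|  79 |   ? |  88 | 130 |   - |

121

Row 3 needs 530; the known cells sum to 439, so (3,1) = 91.
Using row 4: 103 + 127 + 94 + 136 + ? → (4,2) = 530 − 460 = 70.
Column 1: 142 + 91 + 103 + 79 + ? = 530, so (1,1) = 115.
Column 4: 106 + 82 + 94 + 130 + ? = 530, so (2,4) = 118.
Using column 5: 73 + 85 + 124 + 136 + ? → (5,5) = 530 − 418 = 112.
Row 2 must total 530; the given cells sum to 454, so (2,3) = 76.
Using row 5: 79 + 88 + 130 + 112 + ? → (5,2) = 530 − 409 = 121.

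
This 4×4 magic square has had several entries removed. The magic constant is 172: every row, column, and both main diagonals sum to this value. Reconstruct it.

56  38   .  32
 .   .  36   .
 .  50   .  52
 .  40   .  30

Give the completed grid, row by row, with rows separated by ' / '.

Using row 1: 56 + 38 + 32 + ? → (1,3) = 172 − 126 = 46.
Column 2: 38 + 50 + 40 + ? = 172, so (2,2) = 44.
Column 4 needs 172; the known cells sum to 114, so (2,4) = 58.
Main diagonal needs 172; the known cells sum to 130, so (3,3) = 42.
Anti-diagonal: 32 + 36 + 50 + ? = 172, so (4,1) = 54.
Using row 2: 44 + 36 + 58 + ? → (2,1) = 172 − 138 = 34.
Row 3 must total 172; the given cells sum to 144, so (3,1) = 28.
The remaining cell in row 4 is (4,3) = 172 − 124 = 48.

56 38 46 32 / 34 44 36 58 / 28 50 42 52 / 54 40 48 30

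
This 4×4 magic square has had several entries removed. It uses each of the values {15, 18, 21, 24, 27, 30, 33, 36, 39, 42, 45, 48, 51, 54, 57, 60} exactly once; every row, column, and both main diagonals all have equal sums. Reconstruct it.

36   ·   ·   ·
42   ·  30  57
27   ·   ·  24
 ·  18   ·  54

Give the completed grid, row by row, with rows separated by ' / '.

The 16 entries sum to 600, so each line sums to 600/4 = 150.
The remaining cell in row 2 is (2,2) = 150 − 129 = 21.
The remaining cell in column 1 is (4,1) = 150 − 105 = 45.
Using column 4: 57 + 24 + 54 + ? → (1,4) = 150 − 135 = 15.
From main diagonal, 150 − (36 + 21 + 54) gives (3,3) = 39.
Using anti-diagonal: 15 + 30 + 45 + ? → (3,2) = 150 − 90 = 60.
Using row 4: 45 + 18 + 54 + ? → (4,3) = 150 − 117 = 33.
Using column 2: 21 + 60 + 18 + ? → (1,2) = 150 − 99 = 51.
Using column 3: 30 + 39 + 33 + ? → (1,3) = 150 − 102 = 48.

36 51 48 15 / 42 21 30 57 / 27 60 39 24 / 45 18 33 54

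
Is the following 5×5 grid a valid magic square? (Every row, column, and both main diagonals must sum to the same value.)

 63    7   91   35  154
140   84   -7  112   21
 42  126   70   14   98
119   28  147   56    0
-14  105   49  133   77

Yes

Row 1: 63 + 7 + 91 + 35 + 154 = 350.
Row 2: 140 + 84 + (-7) + 112 + 21 = 350.
Row 3: 42 + 126 + 70 + 14 + 98 = 350.
Row 4: 119 + 28 + 147 + 56 + 0 = 350.
Row 5: -14 + 105 + 49 + 133 + 77 = 350.
Column 1: 63 + 140 + 42 + 119 + (-14) = 350.
Column 2: 7 + 84 + 126 + 28 + 105 = 350.
Column 3: 91 + (-7) + 70 + 147 + 49 = 350.
Column 4: 35 + 112 + 14 + 56 + 133 = 350.
Column 5: 154 + 21 + 98 + 0 + 77 = 350.
Main diagonal: 63 + 84 + 70 + 56 + 77 = 350.
Anti-diagonal: 154 + 112 + 70 + 28 + (-14) = 350.
All lines sum to 350.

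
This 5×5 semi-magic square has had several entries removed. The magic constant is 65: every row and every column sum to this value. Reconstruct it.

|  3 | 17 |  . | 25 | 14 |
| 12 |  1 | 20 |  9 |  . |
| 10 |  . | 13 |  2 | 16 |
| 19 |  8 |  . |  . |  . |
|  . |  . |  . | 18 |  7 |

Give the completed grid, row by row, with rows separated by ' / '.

Row 1 needs 65; the known cells sum to 59, so (1,3) = 6.
From row 2, 65 − (12 + 1 + 20 + 9) gives (2,5) = 23.
Using row 3: 10 + 13 + 2 + 16 + ? → (3,2) = 65 − 41 = 24.
From column 1, 65 − (3 + 12 + 10 + 19) gives (5,1) = 21.
Column 2 must total 65; the given cells sum to 50, so (5,2) = 15.
Using column 4: 25 + 9 + 2 + 18 + ? → (4,4) = 65 − 54 = 11.
Using column 5: 14 + 23 + 16 + 7 + ? → (4,5) = 65 − 60 = 5.
Row 4: 19 + 8 + 11 + 5 + ? = 65, so (4,3) = 22.
Row 5 needs 65; the known cells sum to 61, so (5,3) = 4.

3 17 6 25 14 / 12 1 20 9 23 / 10 24 13 2 16 / 19 8 22 11 5 / 21 15 4 18 7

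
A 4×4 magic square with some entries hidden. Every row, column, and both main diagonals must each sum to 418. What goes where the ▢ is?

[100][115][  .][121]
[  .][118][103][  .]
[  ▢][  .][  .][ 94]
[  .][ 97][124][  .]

127

Row 1: 100 + 115 + 121 + ? = 418, so (1,3) = 82.
Column 2 must total 418; the given cells sum to 330, so (3,2) = 88.
Column 3 needs 418; the known cells sum to 309, so (3,3) = 109.
Main diagonal must total 418; the given cells sum to 327, so (4,4) = 91.
The remaining cell in anti-diagonal is (4,1) = 418 − 312 = 106.
The remaining cell in row 3 is (3,1) = 418 − 291 = 127.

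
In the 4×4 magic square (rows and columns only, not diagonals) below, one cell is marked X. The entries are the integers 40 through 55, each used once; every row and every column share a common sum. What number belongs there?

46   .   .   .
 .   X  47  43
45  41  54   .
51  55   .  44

The entries are 40 through 55, which sum to 760, so each line sums to 760/4 = 190.
Row 3 needs 190; the known cells sum to 140, so (3,4) = 50.
Row 4 needs 190; the known cells sum to 150, so (4,3) = 40.
Column 1 must total 190; the given cells sum to 142, so (2,1) = 48.
From column 3, 190 − (47 + 54 + 40) gives (1,3) = 49.
The remaining cell in column 4 is (1,4) = 190 − 137 = 53.
Row 1: 46 + 49 + 53 + ? = 190, so (1,2) = 42.
The remaining cell in row 2 is (2,2) = 190 − 138 = 52.

52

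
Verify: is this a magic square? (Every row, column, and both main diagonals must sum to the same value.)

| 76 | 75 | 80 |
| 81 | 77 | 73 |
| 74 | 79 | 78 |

Row 1: 76 + 75 + 80 = 231.
Row 2: 81 + 77 + 73 = 231.
Row 3: 74 + 79 + 78 = 231.
Column 1: 76 + 81 + 74 = 231.
Column 2: 75 + 77 + 79 = 231.
Column 3: 80 + 73 + 78 = 231.
Main diagonal: 76 + 77 + 78 = 231.
Anti-diagonal: 80 + 77 + 74 = 231.
All lines sum to 231.

Yes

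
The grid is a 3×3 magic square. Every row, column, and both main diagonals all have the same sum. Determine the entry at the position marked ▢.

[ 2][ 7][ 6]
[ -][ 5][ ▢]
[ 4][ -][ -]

Row 1 is complete and sums to 15; that is the magic constant.
Column 1: 2 + 4 + ? = 15, so (2,1) = 9.
The remaining cell in column 2 is (3,2) = 15 − 12 = 3.
Main diagonal must total 15; the given cells sum to 7, so (3,3) = 8.
Row 2: 9 + 5 + ? = 15, so (2,3) = 1.

1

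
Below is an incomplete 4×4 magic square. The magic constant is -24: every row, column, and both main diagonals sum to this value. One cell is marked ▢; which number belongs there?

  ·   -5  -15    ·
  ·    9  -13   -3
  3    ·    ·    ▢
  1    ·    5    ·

Using row 2: 9 + (-13) + (-3) + ? → (2,1) = -24 − (-7) = -17.
Column 1 needs -24; the known cells sum to -13, so (1,1) = -11.
Column 3 needs -24; the known cells sum to -23, so (3,3) = -1.
Main diagonal must total -24; the given cells sum to -3, so (4,4) = -21.
Row 1 must total -24; the given cells sum to -31, so (1,4) = 7.
The remaining cell in row 4 is (4,2) = -24 − (-15) = -9.
Using column 2: -5 + 9 + (-9) + ? → (3,2) = -24 − (-5) = -19.
From column 4, -24 − (7 + (-3) + (-21)) gives (3,4) = -7.

-7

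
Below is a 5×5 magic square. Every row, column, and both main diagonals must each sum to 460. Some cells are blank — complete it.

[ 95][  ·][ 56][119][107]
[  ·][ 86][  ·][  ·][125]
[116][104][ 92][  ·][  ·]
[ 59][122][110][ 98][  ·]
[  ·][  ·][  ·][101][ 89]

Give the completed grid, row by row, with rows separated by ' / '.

95 83 56 119 107 / 113 86 74 62 125 / 116 104 92 80 68 / 59 122 110 98 71 / 77 65 128 101 89

The remaining cell in row 1 is (1,2) = 460 − 377 = 83.
Row 4 must total 460; the given cells sum to 389, so (4,5) = 71.
Column 2 needs 460; the known cells sum to 395, so (5,2) = 65.
Column 5: 107 + 125 + 71 + 89 + ? = 460, so (3,5) = 68.
Row 3 needs 460; the known cells sum to 380, so (3,4) = 80.
Column 4 needs 460; the known cells sum to 398, so (2,4) = 62.
Anti-diagonal needs 460; the known cells sum to 383, so (5,1) = 77.
Using row 5: 77 + 65 + 101 + 89 + ? → (5,3) = 460 − 332 = 128.
Using column 1: 95 + 116 + 59 + 77 + ? → (2,1) = 460 − 347 = 113.
From column 3, 460 − (56 + 92 + 110 + 128) gives (2,3) = 74.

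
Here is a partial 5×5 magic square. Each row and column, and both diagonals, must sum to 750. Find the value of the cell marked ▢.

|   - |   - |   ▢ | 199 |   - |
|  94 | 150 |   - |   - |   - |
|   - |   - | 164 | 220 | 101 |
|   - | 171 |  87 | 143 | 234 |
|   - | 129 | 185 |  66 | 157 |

Row 4 needs 750; the known cells sum to 635, so (4,1) = 115.
The remaining cell in row 5 is (5,1) = 750 − 537 = 213.
Column 4: 199 + 220 + 143 + 66 + ? = 750, so (2,4) = 122.
Main diagonal must total 750; the given cells sum to 614, so (1,1) = 136.
Anti-diagonal must total 750; the given cells sum to 670, so (1,5) = 80.
Using column 1: 136 + 94 + 115 + 213 + ? → (3,1) = 750 − 558 = 192.
The remaining cell in column 5 is (2,5) = 750 − 572 = 178.
Row 2 needs 750; the known cells sum to 544, so (2,3) = 206.
Row 3: 192 + 164 + 220 + 101 + ? = 750, so (3,2) = 73.
Using column 2: 150 + 73 + 171 + 129 + ? → (1,2) = 750 − 523 = 227.
Column 3 must total 750; the given cells sum to 642, so (1,3) = 108.

108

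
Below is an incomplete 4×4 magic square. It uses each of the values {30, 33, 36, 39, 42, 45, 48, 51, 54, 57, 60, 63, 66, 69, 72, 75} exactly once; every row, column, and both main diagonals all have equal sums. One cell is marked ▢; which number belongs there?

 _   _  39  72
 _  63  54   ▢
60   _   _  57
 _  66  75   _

The 16 entries sum to 840, so each line sums to 840/4 = 210.
The remaining cell in column 3 is (3,3) = 210 − 168 = 42.
From row 3, 210 − (60 + 42 + 57) gives (3,2) = 51.
Column 2 needs 210; the known cells sum to 180, so (1,2) = 30.
Anti-diagonal needs 210; the known cells sum to 177, so (4,1) = 33.
From row 1, 210 − (30 + 39 + 72) gives (1,1) = 69.
The remaining cell in row 4 is (4,4) = 210 − 174 = 36.
Column 1 must total 210; the given cells sum to 162, so (2,1) = 48.
From column 4, 210 − (72 + 57 + 36) gives (2,4) = 45.

45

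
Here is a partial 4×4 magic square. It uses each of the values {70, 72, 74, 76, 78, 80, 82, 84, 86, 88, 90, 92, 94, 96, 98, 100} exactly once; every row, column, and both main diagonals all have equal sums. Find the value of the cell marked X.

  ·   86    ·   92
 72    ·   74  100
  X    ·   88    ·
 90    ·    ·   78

The 16 entries sum to 1360, so each line sums to 1360/4 = 340.
Row 2 needs 340; the known cells sum to 246, so (2,2) = 94.
Column 4: 92 + 100 + 78 + ? = 340, so (3,4) = 70.
Main diagonal needs 340; the known cells sum to 260, so (1,1) = 80.
Anti-diagonal needs 340; the known cells sum to 256, so (3,2) = 84.
Row 1 must total 340; the given cells sum to 258, so (1,3) = 82.
The remaining cell in row 3 is (3,1) = 340 − 242 = 98.

98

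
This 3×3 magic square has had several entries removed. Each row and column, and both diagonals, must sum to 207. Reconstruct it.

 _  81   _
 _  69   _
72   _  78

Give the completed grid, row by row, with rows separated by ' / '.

60 81 66 / 75 69 63 / 72 57 78

Using row 3: 72 + 78 + ? → (3,2) = 207 − 150 = 57.
Main diagonal needs 207; the known cells sum to 147, so (1,1) = 60.
Using anti-diagonal: 69 + 72 + ? → (1,3) = 207 − 141 = 66.
Column 1: 60 + 72 + ? = 207, so (2,1) = 75.
Column 3: 66 + 78 + ? = 207, so (2,3) = 63.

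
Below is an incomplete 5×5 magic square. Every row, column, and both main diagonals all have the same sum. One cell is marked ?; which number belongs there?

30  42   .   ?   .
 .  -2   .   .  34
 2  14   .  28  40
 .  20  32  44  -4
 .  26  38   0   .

6

Column 2 is complete and sums to 100; that is the magic constant.
From row 3, 100 − (2 + 14 + 28 + 40) gives (3,3) = 16.
Row 4 needs 100; the known cells sum to 92, so (4,1) = 8.
The remaining cell in main diagonal is (5,5) = 100 − 88 = 12.
The remaining cell in row 5 is (5,1) = 100 − 76 = 24.
Column 1: 30 + 2 + 8 + 24 + ? = 100, so (2,1) = 36.
Column 5 needs 100; the known cells sum to 82, so (1,5) = 18.
Anti-diagonal must total 100; the given cells sum to 78, so (2,4) = 22.
Row 2: 36 + (-2) + 22 + 34 + ? = 100, so (2,3) = 10.
From column 3, 100 − (10 + 16 + 32 + 38) gives (1,3) = 4.
Column 4 must total 100; the given cells sum to 94, so (1,4) = 6.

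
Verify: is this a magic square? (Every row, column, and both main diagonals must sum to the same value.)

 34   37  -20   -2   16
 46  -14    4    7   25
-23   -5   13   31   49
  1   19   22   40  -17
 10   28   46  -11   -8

Row 1: 34 + 37 + (-20) + (-2) + 16 = 65.
Row 2: 46 + (-14) + 4 + 7 + 25 = 68.
Row 3: -23 + (-5) + 13 + 31 + 49 = 65.
Row 4: 1 + 19 + 22 + 40 + (-17) = 65.
Row 5: 10 + 28 + 46 + (-11) + (-8) = 65.
Column 1: 34 + 46 + (-23) + 1 + 10 = 68.
Column 2: 37 + (-14) + (-5) + 19 + 28 = 65.
Column 3: -20 + 4 + 13 + 22 + 46 = 65.
Column 4: -2 + 7 + 31 + 40 + (-11) = 65.
Column 5: 16 + 25 + 49 + (-17) + (-8) = 65.
Main diagonal: 34 + (-14) + 13 + 40 + (-8) = 65.
Anti-diagonal: 16 + 7 + 13 + 19 + 10 = 65.

No — main diagonal sums to 65 but column 1 sums to 68.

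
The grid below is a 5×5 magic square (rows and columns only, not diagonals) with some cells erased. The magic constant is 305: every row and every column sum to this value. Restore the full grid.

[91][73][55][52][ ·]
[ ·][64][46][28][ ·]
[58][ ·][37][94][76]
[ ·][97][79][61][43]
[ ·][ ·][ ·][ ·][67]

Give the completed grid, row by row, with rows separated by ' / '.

From row 1, 305 − (91 + 73 + 55 + 52) gives (1,5) = 34.
From row 3, 305 − (58 + 37 + 94 + 76) gives (3,2) = 40.
Using row 4: 97 + 79 + 61 + 43 + ? → (4,1) = 305 − 280 = 25.
The remaining cell in column 2 is (5,2) = 305 − 274 = 31.
Column 3: 55 + 46 + 37 + 79 + ? = 305, so (5,3) = 88.
The remaining cell in column 4 is (5,4) = 305 − 235 = 70.
Column 5: 34 + 76 + 43 + 67 + ? = 305, so (2,5) = 85.
Using row 2: 64 + 46 + 28 + 85 + ? → (2,1) = 305 − 223 = 82.
Row 5: 31 + 88 + 70 + 67 + ? = 305, so (5,1) = 49.

91 73 55 52 34 / 82 64 46 28 85 / 58 40 37 94 76 / 25 97 79 61 43 / 49 31 88 70 67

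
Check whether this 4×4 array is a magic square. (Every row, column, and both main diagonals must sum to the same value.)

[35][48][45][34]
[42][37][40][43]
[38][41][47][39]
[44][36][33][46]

No — row 3 sums to 165 but row 2 sums to 162.

Row 1: 35 + 48 + 45 + 34 = 162.
Row 2: 42 + 37 + 40 + 43 = 162.
Row 3: 38 + 41 + 47 + 39 = 165.
Row 4: 44 + 36 + 33 + 46 = 159.
Column 1: 35 + 42 + 38 + 44 = 159.
Column 2: 48 + 37 + 41 + 36 = 162.
Column 3: 45 + 40 + 47 + 33 = 165.
Column 4: 34 + 43 + 39 + 46 = 162.
Main diagonal: 35 + 37 + 47 + 46 = 165.
Anti-diagonal: 34 + 40 + 41 + 44 = 159.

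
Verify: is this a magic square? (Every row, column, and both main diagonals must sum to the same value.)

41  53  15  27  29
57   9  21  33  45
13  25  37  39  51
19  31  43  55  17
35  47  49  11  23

Yes

Row 1: 41 + 53 + 15 + 27 + 29 = 165.
Row 2: 57 + 9 + 21 + 33 + 45 = 165.
Row 3: 13 + 25 + 37 + 39 + 51 = 165.
Row 4: 19 + 31 + 43 + 55 + 17 = 165.
Row 5: 35 + 47 + 49 + 11 + 23 = 165.
Column 1: 41 + 57 + 13 + 19 + 35 = 165.
Column 2: 53 + 9 + 25 + 31 + 47 = 165.
Column 3: 15 + 21 + 37 + 43 + 49 = 165.
Column 4: 27 + 33 + 39 + 55 + 11 = 165.
Column 5: 29 + 45 + 51 + 17 + 23 = 165.
Main diagonal: 41 + 9 + 37 + 55 + 23 = 165.
Anti-diagonal: 29 + 33 + 37 + 31 + 35 = 165.
All lines sum to 165.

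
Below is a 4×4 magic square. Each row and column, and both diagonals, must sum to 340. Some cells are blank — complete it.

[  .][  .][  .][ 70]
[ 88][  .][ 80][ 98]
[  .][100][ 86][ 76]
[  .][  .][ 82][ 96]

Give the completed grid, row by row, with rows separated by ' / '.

Row 2 needs 340; the known cells sum to 266, so (2,2) = 74.
Using row 3: 100 + 86 + 76 + ? → (3,1) = 340 − 262 = 78.
The remaining cell in column 3 is (1,3) = 340 − 248 = 92.
Main diagonal: 74 + 86 + 96 + ? = 340, so (1,1) = 84.
Anti-diagonal must total 340; the given cells sum to 250, so (4,1) = 90.
From row 1, 340 − (84 + 92 + 70) gives (1,2) = 94.
Using row 4: 90 + 82 + 96 + ? → (4,2) = 340 − 268 = 72.

84 94 92 70 / 88 74 80 98 / 78 100 86 76 / 90 72 82 96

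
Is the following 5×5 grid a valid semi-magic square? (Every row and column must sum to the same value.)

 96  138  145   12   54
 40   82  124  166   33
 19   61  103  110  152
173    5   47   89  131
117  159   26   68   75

Row 1: 96 + 138 + 145 + 12 + 54 = 445.
Row 2: 40 + 82 + 124 + 166 + 33 = 445.
Row 3: 19 + 61 + 103 + 110 + 152 = 445.
Row 4: 173 + 5 + 47 + 89 + 131 = 445.
Row 5: 117 + 159 + 26 + 68 + 75 = 445.
Column 1: 96 + 40 + 19 + 173 + 117 = 445.
Column 2: 138 + 82 + 61 + 5 + 159 = 445.
Column 3: 145 + 124 + 103 + 47 + 26 = 445.
Column 4: 12 + 166 + 110 + 89 + 68 = 445.
Column 5: 54 + 33 + 152 + 131 + 75 = 445.
All lines sum to 445.

Yes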